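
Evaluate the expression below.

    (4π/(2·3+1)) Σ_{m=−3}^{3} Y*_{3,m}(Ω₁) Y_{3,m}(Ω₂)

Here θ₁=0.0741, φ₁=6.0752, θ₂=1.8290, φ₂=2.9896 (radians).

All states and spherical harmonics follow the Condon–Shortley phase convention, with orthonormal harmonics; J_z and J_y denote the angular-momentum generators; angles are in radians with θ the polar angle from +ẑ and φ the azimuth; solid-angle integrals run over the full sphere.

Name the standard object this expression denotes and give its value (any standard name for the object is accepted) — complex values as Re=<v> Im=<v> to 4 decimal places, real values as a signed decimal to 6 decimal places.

This sum is the spherical-harmonic addition theorem: it equals the Legendre polynomial P_l(cos γ) of the angle γ between the two directions.
Expand P_3 via completeness: Σ_{m} conj(Y_{3,m}) at Ω₁ times Y_{3,m} at Ω₂ —
  term(m=-3) = (-0.000063, 0.000011)   from Y*(Ω₁)=(0.000137, -0.000099), Y(Ω₂)=(-0.338564, -0.166049)
  term(m=-2) = (-0.001354, 0.000152)   from Y*(Ω₁)=(0.005110, -0.002257), Y(Ω₂)=(-0.232759, -0.073018)
  term(m=-1) = (0.019986, -0.001120)   from Y*(Ω₁)=(0.092999, -0.019626), Y(Ω₂)=(0.208174, 0.031887)
  term(m=+0) = (0.187051, 0.000000)   from Y*(Ω₁)=(0.734106, -0.000000), Y(Ω₂)=(0.254801, 0.000000)
  term(m=+1) = (0.019986, 0.001120)   from Y*(Ω₁)=(-0.092999, -0.019626), Y(Ω₂)=(-0.208174, 0.031887)
  term(m=+2) = (-0.001354, -0.000152)   from Y*(Ω₁)=(0.005110, 0.002257), Y(Ω₂)=(-0.232759, 0.073018)
  term(m=+3) = (-0.000063, -0.000011)   from Y*(Ω₁)=(-0.000137, -0.000099), Y(Ω₂)=(0.338564, -0.166049)
Total Σ_m = (0.224188, 0.000000). Multiply by 1.795196: (0.402462, 0.000000). P_3(cos γ) = 0.402462

Legendre polynomial (addition theorem), +0.402462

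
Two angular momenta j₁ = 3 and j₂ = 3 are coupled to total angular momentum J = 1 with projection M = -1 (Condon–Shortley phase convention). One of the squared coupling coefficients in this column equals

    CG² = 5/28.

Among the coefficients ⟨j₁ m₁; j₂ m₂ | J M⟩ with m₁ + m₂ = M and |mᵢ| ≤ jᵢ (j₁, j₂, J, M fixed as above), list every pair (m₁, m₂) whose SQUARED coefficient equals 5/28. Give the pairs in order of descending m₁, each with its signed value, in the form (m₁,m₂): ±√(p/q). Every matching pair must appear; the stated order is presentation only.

Admissible pairs with m₁+m₂ = M = -1: (-3,2), (-2,1), (-1,0), (0,-1), (1,-2), (2,-3)
  (m₁,m₂)=(2,-3): CG² = 3/28, CG = +√(3/28)
  (m₁,m₂)=(1,-2): CG² = 5/28, CG = −√(5/28)   ← matches the target
  (m₁,m₂)=(0,-1): CG² = 3/14, CG = +√(3/14)
  (m₁,m₂)=(-1,0): CG² = 3/14, CG = −√(3/14)
  (m₁,m₂)=(-2,1): CG² = 5/28, CG = +√(5/28)   ← matches the target
  (m₁,m₂)=(-3,2): CG² = 3/28, CG = −√(3/28)
Pairs with CG² = 5/28: (1,-2): −√(5/28); (-2,1): +√(5/28)

(1,-2): −√(5/28); (-2,1): +√(5/28)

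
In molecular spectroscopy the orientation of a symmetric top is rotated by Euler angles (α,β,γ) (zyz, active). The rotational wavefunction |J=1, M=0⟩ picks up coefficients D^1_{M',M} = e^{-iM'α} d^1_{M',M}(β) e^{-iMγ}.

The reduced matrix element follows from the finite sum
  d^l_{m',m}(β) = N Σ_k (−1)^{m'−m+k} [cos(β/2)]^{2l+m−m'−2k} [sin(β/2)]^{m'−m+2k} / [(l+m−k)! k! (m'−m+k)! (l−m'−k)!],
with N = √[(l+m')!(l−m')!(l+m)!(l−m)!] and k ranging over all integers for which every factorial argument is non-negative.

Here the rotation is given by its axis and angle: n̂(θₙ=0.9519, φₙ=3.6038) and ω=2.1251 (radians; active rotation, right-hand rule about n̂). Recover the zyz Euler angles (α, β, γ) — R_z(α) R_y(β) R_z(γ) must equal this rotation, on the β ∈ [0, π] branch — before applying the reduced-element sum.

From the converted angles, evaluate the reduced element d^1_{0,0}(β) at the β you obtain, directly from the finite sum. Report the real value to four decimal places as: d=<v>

d=-0.0126

Axis–angle → zyz. n̂ = (sinθₙcosφₙ, sinθₙsinφₙ, cosθₙ) = (-0.729052, -0.363214, +0.580137), ω = 2.1251.
R = I cosω + sinω [n̂]ₓ + (1−cosω) n̂n̂ᵀ gives
  R = [+0.284930, -0.089090, -0.954399; +0.897452, -0.324988, +0.298265; -0.336741, -0.941513, -0.012645]
β = atan2(√(R₁₃²+R₂₃²), R₃₃) = 1.583442; α = atan2(R₂₃, R₁₃) mod 2π = 2.838693; γ = atan2(R₃₂, −R₃₁) mod 2π = 5.055871
d^1_{0,0}(β=1.5834) via the finite sum:
With c≡cos(β/2)=0.702622 and s≡sin(β/2)=0.711563, N=[1·1·1·1]^{1/2}=1.000000
Admissible k: 0..1 (factorial args all ≥0)
  k=0: (−1)^0·1.0000/(1)·0.7026^2·0.7116^0 = +0.493678
  k=1: (−1)^1·1.0000/(1)·0.7026^0·0.7116^2 = -0.506322
d^1_{0,0}(1.5834) = +0.493678 -0.506322 = -0.012645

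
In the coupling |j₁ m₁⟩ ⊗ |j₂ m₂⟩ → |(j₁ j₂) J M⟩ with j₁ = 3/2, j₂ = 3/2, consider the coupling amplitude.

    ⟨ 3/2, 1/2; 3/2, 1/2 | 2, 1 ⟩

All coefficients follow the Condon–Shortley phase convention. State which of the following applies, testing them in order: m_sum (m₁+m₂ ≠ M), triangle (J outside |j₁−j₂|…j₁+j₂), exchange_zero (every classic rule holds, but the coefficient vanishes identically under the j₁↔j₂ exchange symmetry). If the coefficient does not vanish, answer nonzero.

m-sum: m₁+m₂ = 1/2+1/2 = 1, M = 1  ✓
triangle: |j₁−j₂| = 0 ≤ J = 2 ≤ j₁+j₂ = 3  ✓
exchange: j₁=j₂ and m₁=m₂, and (−1)^(j₁+j₂−J) = (−1)^1 = −1 forces ⟨j₁m₁;j₂m₂|JM⟩ = −⟨j₂m₂;j₁m₁|JM⟩ = −⟨j₁m₁;j₂m₂|JM⟩ ⇒ the coefficient vanishes identically
Racah sum check: Σ_k collapses to 0 ⇒ CG = 0

exchange_zero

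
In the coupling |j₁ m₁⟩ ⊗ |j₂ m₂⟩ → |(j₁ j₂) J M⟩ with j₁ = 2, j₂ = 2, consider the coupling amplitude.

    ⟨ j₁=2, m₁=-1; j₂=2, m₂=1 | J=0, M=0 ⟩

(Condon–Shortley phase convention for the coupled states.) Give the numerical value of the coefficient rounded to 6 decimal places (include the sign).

-0.447214

√[1·4!0!0!/5! · 1!3!3!1!0!0!] = √(36/5)
  +(−1)^3/∏(3,1,0,0,0,0)! = -1/6  (running -1/6)
⟨..|..⟩ = √(36/5)·(-1/6) = -0.447214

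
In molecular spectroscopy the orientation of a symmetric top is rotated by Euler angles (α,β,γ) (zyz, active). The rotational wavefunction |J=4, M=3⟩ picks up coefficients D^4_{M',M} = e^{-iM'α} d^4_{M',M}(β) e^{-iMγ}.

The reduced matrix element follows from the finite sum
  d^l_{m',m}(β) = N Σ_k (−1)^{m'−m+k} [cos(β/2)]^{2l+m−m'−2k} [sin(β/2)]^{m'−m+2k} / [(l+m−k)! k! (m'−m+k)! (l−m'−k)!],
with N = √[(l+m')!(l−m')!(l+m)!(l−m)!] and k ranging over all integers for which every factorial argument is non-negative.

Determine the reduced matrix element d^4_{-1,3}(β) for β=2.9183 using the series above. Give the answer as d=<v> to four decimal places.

d=-0.0929

d^4_{-1,3}(β=2.9183) via the finite sum:
With c≡cos(β/2)=0.111415 and s≡sin(β/2)=0.993774, N=[6·120·5040·1]^{1/2}=1904.940944
Admissible k: 4..5 (factorial args all ≥0)
  k=4: (−1)^0·1904.9409/(144)·0.1114^4·0.9938^4 = +0.001988
  k=5: (−1)^1·1904.9409/(240)·0.1114^2·0.9938^6 = -0.094903
d^4_{-1,3}(2.9183) = +0.001988 -0.094903 = -0.092915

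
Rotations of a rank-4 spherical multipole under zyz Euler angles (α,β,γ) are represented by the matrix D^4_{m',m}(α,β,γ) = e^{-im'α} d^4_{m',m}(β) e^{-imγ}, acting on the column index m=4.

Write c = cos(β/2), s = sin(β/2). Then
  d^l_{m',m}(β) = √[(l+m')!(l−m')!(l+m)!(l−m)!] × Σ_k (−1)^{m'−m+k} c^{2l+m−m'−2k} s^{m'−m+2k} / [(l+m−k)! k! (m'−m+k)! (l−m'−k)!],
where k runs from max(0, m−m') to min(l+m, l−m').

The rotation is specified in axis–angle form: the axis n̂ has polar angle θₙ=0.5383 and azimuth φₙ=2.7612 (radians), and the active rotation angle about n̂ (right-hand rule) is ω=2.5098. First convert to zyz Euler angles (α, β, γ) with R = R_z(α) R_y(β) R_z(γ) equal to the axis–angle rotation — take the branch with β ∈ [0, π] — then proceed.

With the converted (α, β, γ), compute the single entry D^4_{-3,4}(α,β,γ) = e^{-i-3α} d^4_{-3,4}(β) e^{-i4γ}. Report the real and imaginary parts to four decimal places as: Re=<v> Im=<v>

Re=0.0107 Im=0.0120

Axis–angle → zyz. n̂ = (sinθₙcosφₙ, sinθₙsinφₙ, cosθₙ) = (-0.476030, +0.190349, +0.858581), ω = 2.5098.
R = I cosω + sinω [n̂]ₓ + (1−cosω) n̂n̂ᵀ gives
  R = [-0.397502, -0.670805, -0.626109; +0.343338, -0.741498, +0.576454; -0.850947, +0.014174, +0.525060]
β = atan2(√(R₁₃²+R₂₃²), R₃₃) = 1.018011; α = atan2(R₂₃, R₁₃) mod 2π = 2.397463; γ = atan2(R₃₂, −R₃₁) mod 2π = 0.016655
First d^4_{-3,4}(β=1.0180), then the phase factors e^{-i(-3)α} and e^{-i(4)γ}:
Half-angle: c=0.873230, s=0.487309. N=√(1·5040·40320·1)=14255.272709
k∈{7} keeps every argument non-negative
  k=7: (−1)^0·14255.2727/(5040)·0.8732^1·0.4873^7 = +0.016118
d^4_{-3,4}(1.0180) = +0.016118
D = (+0.614375+0.789014i)·(+0.016118)·(+0.997782-0.066572i) = +0.010727+0.012030i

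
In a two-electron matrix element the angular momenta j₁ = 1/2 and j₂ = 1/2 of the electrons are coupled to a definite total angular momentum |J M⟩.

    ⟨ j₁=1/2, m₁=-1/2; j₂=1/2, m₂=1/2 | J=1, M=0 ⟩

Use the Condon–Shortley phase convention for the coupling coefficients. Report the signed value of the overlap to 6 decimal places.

+√(1/2) ≈ +0.707107

triangle: 0!·1!·1!/3! = 1/6
(j±m)!: 0!·1!·1!·0!·1!·1! = 1
prefactor² = (2J+1)·Δ·N² = 1/2
  k=0: +1/(0!·0!·1!·1!·0!·0!) = 1
Σ = 1  ⇒  CG² = 1/2·1² = 1/2
CG = +√(1/2) = +0.707107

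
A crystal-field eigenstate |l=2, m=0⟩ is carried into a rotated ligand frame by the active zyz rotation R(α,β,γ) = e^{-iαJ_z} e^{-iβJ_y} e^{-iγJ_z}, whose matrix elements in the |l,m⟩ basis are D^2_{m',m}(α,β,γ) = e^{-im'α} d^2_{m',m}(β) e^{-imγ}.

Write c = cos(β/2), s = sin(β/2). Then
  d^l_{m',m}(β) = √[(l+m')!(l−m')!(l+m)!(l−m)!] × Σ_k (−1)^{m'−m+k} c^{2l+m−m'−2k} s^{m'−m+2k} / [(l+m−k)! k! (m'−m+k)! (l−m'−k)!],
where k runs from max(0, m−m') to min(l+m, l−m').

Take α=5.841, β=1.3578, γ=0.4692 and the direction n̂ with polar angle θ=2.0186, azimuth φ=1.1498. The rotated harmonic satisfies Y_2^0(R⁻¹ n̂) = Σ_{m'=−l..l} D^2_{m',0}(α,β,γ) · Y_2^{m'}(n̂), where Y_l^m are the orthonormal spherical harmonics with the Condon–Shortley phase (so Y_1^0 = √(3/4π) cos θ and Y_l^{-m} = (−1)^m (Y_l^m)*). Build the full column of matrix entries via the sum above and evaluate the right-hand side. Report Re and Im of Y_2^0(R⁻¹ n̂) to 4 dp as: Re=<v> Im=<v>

Re=-0.3039 Im=0.0000

Need the full column D^2_{m',0} for m'=−2..2 at α=5.8410, β=1.3578, γ=0.4692.
cos(β/2)=0.778264, sin(β/2)=0.627937
d^2_{-2,0}: single k=2 term ⇒ +0.585008;  D = +0.370764-0.452513i
d^2_{-1,0}: k∈[1..2] ⇒ +0.725058 -0.472010 = +0.253048;  D = +0.228709-0.108283i
d^2_{0,0}: k∈[0..2] ⇒ +0.366866 -0.955314 +0.155477 = -0.432972;  D = -0.432972+0.000000i
d^2_{1,0}: k∈[0..1] ⇒ -0.725058 +0.472010 = -0.253048;  D = -0.228709-0.108283i
d^2_{2,0}: single k=0 term ⇒ +0.585008;  D = +0.370764+0.452513i
Y_2^{m'}(θ=2.0186,φ=1.1498) and Σ D·Y over m':
  (+0.3708-0.4525i)·(-0.2090-0.2341i)  (+0.2287-0.1083i)·(-0.1232+0.2752i)  (-0.4330+0.0000i)·(-0.1380+0.0000i)  (-0.2287-0.1083i)·(+0.1232+0.2752i)  (+0.3708+0.4525i)·(-0.2090+0.2341i)
Y_2^0(R⁻¹ n̂) = -0.303902+0.000000i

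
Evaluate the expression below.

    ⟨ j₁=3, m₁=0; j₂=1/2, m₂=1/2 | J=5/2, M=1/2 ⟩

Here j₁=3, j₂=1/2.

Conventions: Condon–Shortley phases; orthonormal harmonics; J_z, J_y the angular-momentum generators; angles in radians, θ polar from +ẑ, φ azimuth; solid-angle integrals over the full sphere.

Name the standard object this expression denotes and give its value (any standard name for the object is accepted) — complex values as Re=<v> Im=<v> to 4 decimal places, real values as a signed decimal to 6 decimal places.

Clebsch–Gordan coefficient, −√(3/7) ≈ -0.654654

This is a Clebsch–Gordan (vector-coupling) coefficient.
triangle: 1!*5!*0!/7! = 120/5040
(j±m)!: 3!*3!*1!*0!*3!*2! = 432
prefactor² = (2J+1)*Δ*N² = 432/7
  k=1: −1/(1!*0!*2!*0!*3!*0!) = -1/12
Σ = -1/12  ⇒  CG² = 432/7*(-1/12)² = 3/7
CG = −√(3/7) = -0.654654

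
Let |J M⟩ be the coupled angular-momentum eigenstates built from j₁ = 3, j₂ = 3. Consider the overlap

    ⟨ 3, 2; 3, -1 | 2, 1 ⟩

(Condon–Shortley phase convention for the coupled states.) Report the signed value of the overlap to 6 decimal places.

−√(5/28) = -0.422577

triangle: 4!·2!·2!/9! = 96/362880
(j±m)!: 5!·1!·2!·4!·3!·1! = 34560
prefactor² = (2J+1)·Δ·N² = 320/7
  k=0: +1/(0!·4!·1!·2!·1!·0!) = 1/48
  k=1: −1/(1!·3!·0!·1!·2!·1!) = -1/12
Σ = -1/16  ⇒  CG² = 320/7·(-1/16)² = 5/28
CG = −√(5/28) = -0.422577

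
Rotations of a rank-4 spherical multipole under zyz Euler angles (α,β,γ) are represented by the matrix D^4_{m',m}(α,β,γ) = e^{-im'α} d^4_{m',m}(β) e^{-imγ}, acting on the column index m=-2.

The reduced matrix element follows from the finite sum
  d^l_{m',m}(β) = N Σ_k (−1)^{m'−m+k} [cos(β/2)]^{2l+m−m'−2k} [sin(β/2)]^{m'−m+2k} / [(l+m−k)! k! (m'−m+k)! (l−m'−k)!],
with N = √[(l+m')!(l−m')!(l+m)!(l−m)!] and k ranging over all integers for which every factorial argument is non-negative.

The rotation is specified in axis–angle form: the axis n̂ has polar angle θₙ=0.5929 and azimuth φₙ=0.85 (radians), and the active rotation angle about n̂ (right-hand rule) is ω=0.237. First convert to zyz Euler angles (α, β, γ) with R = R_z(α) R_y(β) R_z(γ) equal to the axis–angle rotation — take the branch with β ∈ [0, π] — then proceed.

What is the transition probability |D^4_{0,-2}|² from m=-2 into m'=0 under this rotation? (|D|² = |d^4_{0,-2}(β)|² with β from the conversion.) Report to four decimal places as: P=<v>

P=0.0016

Axis–angle → zyz. n̂ = (sinθₙcosφₙ, sinθₙsinφₙ, cosθₙ) = (+0.368778, +0.419792, +0.829324), ω = 0.2370.
R = I cosω + sinω [n̂]ₓ + (1−cosω) n̂n̂ᵀ gives
  R = [+0.975848, -0.190387, +0.107111; +0.199042, +0.976973, -0.076853; -0.090013, +0.096316, +0.991272]
β = atan2(√(R₁₃²+R₂₃²), R₃₃) = 0.132215; α = atan2(R₂₃, R₁₃) mod 2π = 5.660807; γ = atan2(R₃₂, −R₃₁) mod 2π = 0.819215
First d^4_{0,-2}(β=0.1322), then the phase factors e^{-i(0)α} and e^{-i(-2)γ}:
Half-angle: c=0.997816, s=0.066059. N=√(24·24·2·720)=910.735966
Admissible k: 0..2 (factorial args all ≥0)
  k=0: (−1)^2·910.7360/(96)·0.9978^6·0.0661^2 = +0.040859
  k=1: (−1)^3·910.7360/(36)·0.9978^4·0.0661^4 = -0.000478
  k=2: (−1)^4·910.7360/(96)·0.9978^2·0.0661^6 = +0.000001
d^4_{0,-2}(0.1322) = +0.040859 -0.000478 +0.000001 = +0.040382
|D^4_{0,-2}|² = |d^4_{0,-2}(β)|² = (+0.040382)² = 0.001631 (the z-rotation phases have unit modulus)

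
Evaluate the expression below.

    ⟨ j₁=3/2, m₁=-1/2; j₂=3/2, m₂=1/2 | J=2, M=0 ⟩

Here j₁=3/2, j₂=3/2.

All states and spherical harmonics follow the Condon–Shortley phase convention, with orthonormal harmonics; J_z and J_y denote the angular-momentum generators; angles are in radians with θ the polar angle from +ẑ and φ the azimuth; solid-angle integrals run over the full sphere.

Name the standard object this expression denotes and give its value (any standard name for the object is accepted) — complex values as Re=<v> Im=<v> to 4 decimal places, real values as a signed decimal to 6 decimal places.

Clebsch–Gordan coefficient, −√(1/4) ≈ -0.500000

This is a Clebsch–Gordan (vector-coupling) coefficient.
√[5·1!2!2!/6! · 1!2!2!1!2!2!] = √(4/9)
  +(−1)^0/∏(0,1,2,2,0,0)! = 1/4  (running 1/4)
  +(−1)^1/∏(1,0,1,1,1,1)! = -1  (running -3/4)
⟨..|..⟩ = √(4/9)·(-3/4) = -0.500000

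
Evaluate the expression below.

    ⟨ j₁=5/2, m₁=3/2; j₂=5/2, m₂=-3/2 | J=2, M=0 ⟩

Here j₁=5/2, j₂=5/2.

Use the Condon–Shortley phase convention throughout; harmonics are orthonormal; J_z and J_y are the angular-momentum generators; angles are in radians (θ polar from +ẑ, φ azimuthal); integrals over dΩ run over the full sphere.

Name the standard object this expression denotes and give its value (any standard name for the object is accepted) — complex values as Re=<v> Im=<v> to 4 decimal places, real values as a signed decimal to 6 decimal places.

This is a Clebsch–Gordan (vector-coupling) coefficient.
triangle: 3!·2!·2!/8! = 24/40320
(j±m)!: 4!·1!·1!·4!·2!·2! = 2304
prefactor² = (2J+1)·Δ·N² = 48/7
  k=0: +1/(0!·3!·1!·1!·1!·1!) = 1/6
  k=1: −1/(1!·2!·0!·0!·2!·2!) = -1/8
Σ = 1/24  ⇒  CG² = 48/7·(1/24)² = 1/84
CG = +√(1/84) = +0.109109

Clebsch–Gordan coefficient, +√(1/84) ≈ +0.109109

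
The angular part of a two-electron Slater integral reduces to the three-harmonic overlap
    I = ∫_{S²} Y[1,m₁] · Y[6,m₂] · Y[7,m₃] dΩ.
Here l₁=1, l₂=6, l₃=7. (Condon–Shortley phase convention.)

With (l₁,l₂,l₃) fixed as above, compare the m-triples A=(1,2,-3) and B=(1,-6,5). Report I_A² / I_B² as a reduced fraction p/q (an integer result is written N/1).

45/1

l's match ⇒ only the (l;m) 3-j factors differ between A and B.
A: triangle coeff Δ(1,6,7) = 1/1365; Σ_t [0,0]: t=0:+1/1935360 = 1/1935360; (3j)²=3/91 [(1 6 7; 1 2 -3)], sign=+1
B: triangle coeff Δ(1,6,7) = 1/1365; Σ_t [0,0]: t=0:+1/958003200 = 1/958003200; (3j)²=1/1365 [(1 6 7; 1 -6 5)], sign=+1
I_A²/I_B² = (3/91)/(1/1365) = 45/1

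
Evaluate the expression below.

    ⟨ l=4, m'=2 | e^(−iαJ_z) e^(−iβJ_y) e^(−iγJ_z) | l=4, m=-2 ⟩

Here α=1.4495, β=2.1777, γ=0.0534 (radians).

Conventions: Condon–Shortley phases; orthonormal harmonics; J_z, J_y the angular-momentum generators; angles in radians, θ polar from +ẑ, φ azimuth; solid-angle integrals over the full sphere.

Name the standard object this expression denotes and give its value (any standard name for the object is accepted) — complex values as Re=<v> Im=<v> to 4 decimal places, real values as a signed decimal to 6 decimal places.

Wigner D-matrix element, Re=0.4144 Im=0.1510

This is a Wigner D-matrix element — the rotation-matrix element ⟨l m'| R(α,β,γ) |l m⟩ in the angular-momentum basis.
Split into d^4_{2,-2}(β=2.1777) × two z-phases.
With c≡cos(β/2)=0.463505 and s≡sin(β/2)=0.886094, N=[720·2·2·720]^{1/2}=1440.000000
Admissible k: 0..2 (factorial args all ≥0)
  k=0: (−1)^4·1440.0000/(96)·0.4635^4·0.8861^4 = +0.426803
  k=1: (−1)^5·1440.0000/(120)·0.4635^2·0.8861^6 = -1.247871
  k=2: (−1)^6·1440.0000/(1440)·0.4635^0·0.8861^8 = +0.380050
d^4_{2,-2}(2.1777) = +0.426803 -1.247871 +0.380050 = -0.441018
D = (-0.970718-0.240220i)·(-0.441018)·(+0.994302+0.106597i) = +0.414372+0.150972i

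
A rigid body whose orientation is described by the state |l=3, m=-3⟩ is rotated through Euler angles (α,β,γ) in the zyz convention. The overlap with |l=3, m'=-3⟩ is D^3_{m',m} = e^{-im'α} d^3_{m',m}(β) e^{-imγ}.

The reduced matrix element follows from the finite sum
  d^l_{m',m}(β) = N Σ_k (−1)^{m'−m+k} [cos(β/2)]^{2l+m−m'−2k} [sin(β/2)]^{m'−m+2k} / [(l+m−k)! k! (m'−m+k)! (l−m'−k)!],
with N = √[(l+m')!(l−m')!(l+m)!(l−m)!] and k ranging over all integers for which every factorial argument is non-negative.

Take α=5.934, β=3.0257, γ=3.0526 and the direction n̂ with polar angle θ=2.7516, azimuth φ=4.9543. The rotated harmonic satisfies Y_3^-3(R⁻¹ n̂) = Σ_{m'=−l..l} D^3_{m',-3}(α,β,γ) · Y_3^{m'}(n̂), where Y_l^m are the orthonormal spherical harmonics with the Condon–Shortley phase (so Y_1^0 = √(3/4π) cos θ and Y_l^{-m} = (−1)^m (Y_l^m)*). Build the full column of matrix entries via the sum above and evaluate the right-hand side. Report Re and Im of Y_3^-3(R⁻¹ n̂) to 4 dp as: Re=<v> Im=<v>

Re=-0.0097 Im=0.0119

Need the full column D^3_{m',-3} for m'=−3..3 at α=5.9340, β=3.0257, γ=3.0526.
cos(β/2)=0.057914, sin(β/2)=0.998322
d^3_{-3,-3}: single k=0 term ⇒ +0.000000;  D = -0.000000+0.000000i
d^3_{-2,-3}: single k=0 term ⇒ -0.000002;  D = +0.000001-0.000001i
d^3_{-1,-3}: single k=0 term ⇒ +0.000043;  D = -0.000035+0.000025i
d^3_{0,-3}: single k=0 term ⇒ -0.000864;  D = +0.000834-0.000228i
d^3_{1,-3}: single k=0 term ⇒ +0.012903;  D = -0.012859-0.001060i
d^3_{2,-3}: single k=0 term ⇒ -0.140673;  D = +0.127785+0.058820i
d^3_{3,-3}: single k=0 term ⇒ +0.989972;  D = -0.703382-0.696633i
Y_3^{m'}(θ=2.7516,φ=4.9543) and Σ D·Y over m':
  (-0.0000+0.0000i)·(-0.0152-0.0171i)  (+0.0000-0.0000i)·(+0.1209-0.0636i)  (-0.0000+0.0000i)·(+0.0965+0.3909i)  (+0.0008-0.0002i)·(-0.4409+0.0000i)  (-0.0129-0.0011i)·(-0.0965+0.3909i)  (+0.1278+0.0588i)·(+0.1209+0.0636i)  (-0.7034-0.6966i)·(+0.0152-0.0171i)
Y_3^-3(R⁻¹ n̂) = -0.009659+0.011861i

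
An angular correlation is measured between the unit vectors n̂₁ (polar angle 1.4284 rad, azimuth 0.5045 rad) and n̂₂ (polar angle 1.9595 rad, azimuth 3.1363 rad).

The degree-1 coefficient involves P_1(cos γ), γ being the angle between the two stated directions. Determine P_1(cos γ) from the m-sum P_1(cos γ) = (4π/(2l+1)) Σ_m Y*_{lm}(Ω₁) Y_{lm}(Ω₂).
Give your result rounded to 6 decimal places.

Summing Y*_{l m}(θ₁,φ₁)·Y_{l m}(θ₂,φ₂) over m ∈ [−1, 1]; prefactor 4π/(2·1+1) = 4.188790:
  m=-1: Y*=+0.299390+0.165311i  Y=-0.319716-0.001692i  product -0.095440-0.053359i
  m=+0: Y*=+0.069340-0.000000i  Y=-0.185175+0.000000i  product -0.012840+0.000000i
  m=+1: Y*=-0.299390+0.165311i  Y=+0.319716-0.001692i  product -0.095440+0.053359i
Total Σ_m = -0.203720+0.000000i. Multiply by 4.188790: -0.853342+0.000000i. P_1(cos γ) = -0.853342

-0.853342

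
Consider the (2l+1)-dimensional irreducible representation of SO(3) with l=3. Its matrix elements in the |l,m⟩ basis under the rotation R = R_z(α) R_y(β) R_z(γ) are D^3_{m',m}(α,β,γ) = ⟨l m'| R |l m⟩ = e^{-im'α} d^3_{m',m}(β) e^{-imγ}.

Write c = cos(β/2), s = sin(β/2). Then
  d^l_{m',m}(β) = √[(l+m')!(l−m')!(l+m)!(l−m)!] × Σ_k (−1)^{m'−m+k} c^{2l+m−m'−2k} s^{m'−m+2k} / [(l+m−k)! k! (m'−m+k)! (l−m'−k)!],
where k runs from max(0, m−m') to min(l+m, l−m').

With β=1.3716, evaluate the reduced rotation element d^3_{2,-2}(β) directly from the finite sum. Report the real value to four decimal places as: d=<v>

d=0.4172

d^3_{2,-2}(β=1.3716) via the finite sum:
c=cos(1.371600/2)=0.773913, s=sin(1.371600/2)=0.633292; N=√[120·1·1·120]=120.000000
k∈{0,1} keeps every argument non-negative
  k=0: (−1)^4·120.0000/(24)·0.7739^2·0.6333^4 = +0.481694
  k=1: (−1)^5·120.0000/(120)·0.7739^0·0.6333^6 = -0.064510
d^3_{2,-2}(1.3716) = +0.481694 -0.064510 = +0.417184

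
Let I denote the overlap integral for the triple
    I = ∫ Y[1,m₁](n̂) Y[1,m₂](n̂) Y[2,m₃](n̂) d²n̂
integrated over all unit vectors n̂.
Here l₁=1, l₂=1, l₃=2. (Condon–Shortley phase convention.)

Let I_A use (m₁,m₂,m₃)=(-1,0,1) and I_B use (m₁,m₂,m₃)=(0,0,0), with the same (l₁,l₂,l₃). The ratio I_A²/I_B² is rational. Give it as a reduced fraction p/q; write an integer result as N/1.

Same 1,1,2: normalisation and zero-m 3j drop out of the ratio.
A: Δ: 0! 2! 2! / 5! → 1/30; sum: t=0:+1/2 = 1/2; 3j²(1 1 2; -1 0 1) = Δ·Π!·Σ² = 1/10  (sign -1)
B: Δ: 0! 2! 2! / 5! → 1/30; sum: t=0:+1/1 = 1/1; 3j²(1 1 2; 0 0 0) = Δ·Π!·Σ² = 2/15  (sign +1)
I_A²/I_B² = (1/10)/(2/15) = 3/4

3/4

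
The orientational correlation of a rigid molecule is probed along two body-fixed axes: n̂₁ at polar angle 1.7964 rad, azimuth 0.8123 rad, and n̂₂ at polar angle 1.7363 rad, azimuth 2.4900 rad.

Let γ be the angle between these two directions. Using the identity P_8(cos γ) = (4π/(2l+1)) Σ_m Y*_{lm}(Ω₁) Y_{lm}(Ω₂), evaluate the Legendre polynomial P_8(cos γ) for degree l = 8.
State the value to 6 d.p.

Expand P_8 via completeness: Σ_{m} conj(Y_{8,m}) at Ω₁ times Y_{8,m} at Ω₂ —
  m=-8: Y*=+0.410067+0.089641i  Y=+0.221497-0.405108i  product +0.127143-0.146266i
  m=-7: Y*=-0.318675+0.216657i  Y=-0.046477-0.304957i  product +0.080882+0.087113i
  m=-6: Y*=-0.012934+0.079436i  Y=+0.147808+0.142742i  product -0.013251+0.009895i
  m=-5: Y*=-0.218050-0.286302i  Y=+0.322070+0.037650i  product -0.059448-0.100419i
  m=-4: Y*=+0.041966+0.004533i  Y=-0.094239+0.055879i  product -0.004208+0.001918i
  m=-3: Y*=+0.247609-0.210552i  Y=-0.120166+0.297415i  product +0.032867+0.098944i
  m=-2: Y*=-0.005127+0.095202i  Y=-0.017159-0.062581i  product +0.006046-0.001313i
  m=-1: Y*=+0.209886+0.221494i  Y=-0.251779-0.192037i  product -0.010310-0.096073i
  m=+0: Y*=-0.110513-0.000000i  Y=+0.051516+0.000000i  product -0.005693-0.000000i
  m=+1: Y*=-0.209886+0.221494i  Y=+0.251779-0.192037i  product -0.010310+0.096073i
  m=+2: Y*=-0.005127-0.095202i  Y=-0.017159+0.062581i  product +0.006046+0.001313i
  m=+3: Y*=-0.247609-0.210552i  Y=+0.120166+0.297415i  product +0.032867-0.098944i
  m=+4: Y*=+0.041966-0.004533i  Y=-0.094239-0.055879i  product -0.004208-0.001918i
  m=+5: Y*=+0.218050-0.286302i  Y=-0.322070+0.037650i  product -0.059448+0.100419i
  m=+6: Y*=-0.012934-0.079436i  Y=+0.147808-0.142742i  product -0.013251-0.009895i
  m=+7: Y*=+0.318675+0.216657i  Y=+0.046477-0.304957i  product +0.080882-0.087113i
  m=+8: Y*=+0.410067-0.089641i  Y=+0.221497+0.405108i  product +0.127143+0.146266i
Accumulated sum +0.313747+0.000000i; after 4π/(2l+1) scaling, +0.231921+0.000000i ⇒ P_8 = 0.231921

0.231921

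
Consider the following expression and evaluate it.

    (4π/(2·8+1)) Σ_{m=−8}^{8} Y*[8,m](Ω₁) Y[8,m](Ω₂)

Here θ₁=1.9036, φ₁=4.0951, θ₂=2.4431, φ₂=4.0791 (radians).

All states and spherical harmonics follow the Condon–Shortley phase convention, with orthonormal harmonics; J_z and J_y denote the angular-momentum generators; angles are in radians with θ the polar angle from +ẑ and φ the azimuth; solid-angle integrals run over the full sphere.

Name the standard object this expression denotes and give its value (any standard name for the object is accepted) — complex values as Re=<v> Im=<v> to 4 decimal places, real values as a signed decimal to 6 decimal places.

Legendre polynomial (addition theorem), -0.306169

This sum is the spherical-harmonic addition theorem: it equals the Legendre polynomial P_l(cos γ) of the angle γ between the two directions.
Summing Y*_{l m}(θ₁,φ₁)·Y_{l m}(θ₂,φ₂) over m ∈ [−8, 8]; prefactor 4π/(2·8+1) = 0.739198:
  term(m=-8) = (0.004906, 0.000631)   from Y*(Ω₁)=(0.073512, 0.319833), Y(Ω₂)=(0.005224, -0.014139)
  term(m=-7) = (0.032375, 0.003641)   from Y*(Ω₁)=(0.419436, 0.173082), Y(Ω₂)=(0.069017, -0.019799)
  term(m=-6) = (0.033309, 0.003208)   from Y*(Ω₁)=(0.136419, -0.085935), Y(Ω₂)=(0.164199, 0.126947)
  term(m=-5) = (-0.110914, -0.008892)   from Y*(Ω₁)=(-0.015450, 0.279864), Y(Ω₂)=(-0.009865, 0.396859)
  term(m=-4) = (-0.130722, -0.008378)   from Y*(Ω₁)=(0.218464, 0.173947), Y(Ω₂)=(-0.384891, 0.268113)
  term(m=-3) = (0.033396, 0.001604)   from Y*(Ω₁)=(-0.154916, 0.044726), Y(Ω₂)=(-0.196228, -0.067009)
  term(m=-2) = (-0.081384, -0.002605)   from Y*(Ω₁)=(-0.101425, 0.290211), Y(Ω₂)=(0.079340, 0.252704)
  term(m=-1) = (0.037239, 0.000596)   from Y*(Ω₁)=(-0.061219, -0.086245), Y(Ω₂)=(-0.208399, 0.283858)
  term(m=+0) = (-0.050601, -0.000000)   from Y*(Ω₁)=(-0.311741, -0.000000), Y(Ω₂)=(0.162317, 0.000000)
  term(m=+1) = (0.037239, -0.000596)   from Y*(Ω₁)=(0.061219, -0.086245), Y(Ω₂)=(0.208399, 0.283858)
  term(m=+2) = (-0.081384, 0.002605)   from Y*(Ω₁)=(-0.101425, -0.290211), Y(Ω₂)=(0.079340, -0.252704)
  term(m=+3) = (0.033396, -0.001604)   from Y*(Ω₁)=(0.154916, 0.044726), Y(Ω₂)=(0.196228, -0.067009)
  term(m=+4) = (-0.130722, 0.008378)   from Y*(Ω₁)=(0.218464, -0.173947), Y(Ω₂)=(-0.384891, -0.268113)
  term(m=+5) = (-0.110914, 0.008892)   from Y*(Ω₁)=(0.015450, 0.279864), Y(Ω₂)=(0.009865, 0.396859)
  term(m=+6) = (0.033309, -0.003208)   from Y*(Ω₁)=(0.136419, 0.085935), Y(Ω₂)=(0.164199, -0.126947)
  term(m=+7) = (0.032375, -0.003641)   from Y*(Ω₁)=(-0.419436, 0.173082), Y(Ω₂)=(-0.069017, -0.019799)
  term(m=+8) = (0.004906, -0.000631)   from Y*(Ω₁)=(0.073512, -0.319833), Y(Ω₂)=(0.005224, 0.014139)
Σ over m = (-0.414191, -0.000000); ×(4π/17) → (-0.306169, -0.000000). Real part: -0.306169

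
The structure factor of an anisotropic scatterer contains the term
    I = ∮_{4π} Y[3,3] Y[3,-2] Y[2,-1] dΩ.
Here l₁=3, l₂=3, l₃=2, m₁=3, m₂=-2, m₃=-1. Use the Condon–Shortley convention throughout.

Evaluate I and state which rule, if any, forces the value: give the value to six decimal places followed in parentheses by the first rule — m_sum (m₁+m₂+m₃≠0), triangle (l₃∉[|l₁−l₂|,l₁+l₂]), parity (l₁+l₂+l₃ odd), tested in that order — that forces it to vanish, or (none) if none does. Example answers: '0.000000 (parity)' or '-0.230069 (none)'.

Rules hold: Σm=0, L=8 even, 0≤2≤6.
N = 7·7·5 = 245
Δ = 4!·2!·2!/9! = 1/3780
Racah Σ t=1..3: t=1:−1/24 t=2:+1/4 t=3:−1/24 = 1/6
⇒ 3j(3 3 2; 0 0 0)² = 4/105, sgn +1
Racah Σ t=0..0: t=0:+1/48 = 1/48
⇒ 3j(3 3 2; 3 -2 -1)² = 5/84, sgn -1
4πI² = N·(3j₀)²·(3jₘ)² = 5/9
I = -1·√(0.555556/4π) = -0.21026104
No selection rule forces the value: the integral is nonzero (none).

-0.210261 (none)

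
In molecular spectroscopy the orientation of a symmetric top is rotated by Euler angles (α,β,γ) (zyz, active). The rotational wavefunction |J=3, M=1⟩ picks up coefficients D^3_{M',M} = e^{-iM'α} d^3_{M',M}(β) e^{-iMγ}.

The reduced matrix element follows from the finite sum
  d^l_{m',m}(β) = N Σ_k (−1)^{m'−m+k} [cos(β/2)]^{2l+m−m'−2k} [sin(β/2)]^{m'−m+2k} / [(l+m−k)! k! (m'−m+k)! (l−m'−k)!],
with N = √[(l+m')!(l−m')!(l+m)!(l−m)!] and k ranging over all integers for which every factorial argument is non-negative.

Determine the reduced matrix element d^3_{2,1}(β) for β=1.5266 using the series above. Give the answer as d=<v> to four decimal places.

d^3_{2,1}(β=1.5266) via the finite sum:
c=cos(1.526600/2)=0.722559, s=sin(1.526600/2)=0.691310; N=√[120·1·24·2]=75.894664
Admissible k: 0..1 (factorial args all ≥0)
  k=0: (−1)^1·75.8947/(24)·0.7226^5·0.6913^1 = -0.430564
  k=1: (−1)^2·75.8947/(12)·0.7226^3·0.6913^3 = +0.788256
d^3_{2,1}(1.5266) = -0.430564 +0.788256 = +0.357691

d=0.3577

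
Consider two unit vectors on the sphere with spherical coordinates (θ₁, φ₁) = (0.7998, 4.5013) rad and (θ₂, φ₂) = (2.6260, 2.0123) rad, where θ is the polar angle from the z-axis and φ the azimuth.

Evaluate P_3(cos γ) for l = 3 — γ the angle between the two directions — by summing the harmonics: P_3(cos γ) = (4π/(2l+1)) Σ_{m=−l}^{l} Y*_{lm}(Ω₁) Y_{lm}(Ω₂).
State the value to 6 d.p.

Expand P_3 via completeness: Σ_{m} conj(Y_{3,m}) at Ω₁ times Y_{3,m} at Ω₂ —
  m=-3: Y*=(0.091092, 0.124082)  Y=(0.048499, 0.012192)  product (0.002905, 0.007129)
  m=-2: Y*=(-0.334175, 0.150107)  Y=(0.137216, -0.167006)  product (-0.020785, 0.076406)
  m=-1: Y*=(-0.069352, -0.323650)  Y=(-0.189591, -0.401149)  product (-0.116683, 0.089181)
  m=+0: Y*=(-0.148747, -0.000000)  Y=(-0.254701, 0.000000)  product (0.037886, 0.000000)
  m=+1: Y*=(0.069352, -0.323650)  Y=(0.189591, -0.401149)  product (-0.116683, -0.089181)
  m=+2: Y*=(-0.334175, -0.150107)  Y=(0.137216, 0.167006)  product (-0.020785, -0.076406)
  m=+3: Y*=(-0.091092, 0.124082)  Y=(-0.048499, 0.012192)  product (0.002905, -0.007129)
Total Σ_m = (-0.231241, 0.000000). Multiply by 1.795196: (-0.415123, 0.000000). P_3(cos γ) = -0.415123

-0.415123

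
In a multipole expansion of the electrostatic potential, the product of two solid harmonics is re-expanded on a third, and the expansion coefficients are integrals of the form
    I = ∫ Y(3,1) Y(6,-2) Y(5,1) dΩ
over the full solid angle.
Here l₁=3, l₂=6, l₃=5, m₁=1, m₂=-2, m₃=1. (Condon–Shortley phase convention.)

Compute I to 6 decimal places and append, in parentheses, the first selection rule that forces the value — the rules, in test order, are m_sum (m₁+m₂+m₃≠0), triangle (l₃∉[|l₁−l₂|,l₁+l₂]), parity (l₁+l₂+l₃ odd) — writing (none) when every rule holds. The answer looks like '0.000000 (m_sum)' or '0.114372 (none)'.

Checks pass: Σm=0; 14 even; l₃=5∈[3,9].
(2·3+1)(2·6+1)(2·5+1) = 1001
Δ: 4! 2! 8! / 15! → 1/675675
sum: t=1:−1/8640 t=2:+1/2304 t=3:−1/8640 = 7/34560
3j²(3 6 5; 0 0 0) = Δ·Π!·Σ² = 7/429  (sign -1)
sum: t=0:+1/27648 t=1:−1/4320 t=2:+1/11520 = -1/9216
3j²(3 6 5; 1 -2 1) = Δ·Π!·Σ² = 2/143  (sign -1)
combine: 4πI² = 1001·7/429·2/143 = 98/429
take √, sign +1: I = 0.13482780
No selection rule forces the value: the integral is nonzero (none).

0.134828 (none)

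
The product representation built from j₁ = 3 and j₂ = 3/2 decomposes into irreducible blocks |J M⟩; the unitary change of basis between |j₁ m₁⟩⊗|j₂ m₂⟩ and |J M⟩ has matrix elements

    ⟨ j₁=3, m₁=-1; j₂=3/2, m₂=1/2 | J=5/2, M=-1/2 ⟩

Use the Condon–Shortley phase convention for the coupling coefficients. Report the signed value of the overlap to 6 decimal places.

-0.119523  (= −√(1/70))

√[6·2!4!1!/8! · 2!4!2!1!2!3!] = √(288/35)
  +(−1)^1/∏(1,1,3,1,1,0)! = -1/6  (running -1/6)
  +(−1)^2/∏(2,0,2,0,2,1)! = 1/8  (running -1/24)
⟨..|..⟩ = √(288/35)·(-1/24) = -0.119523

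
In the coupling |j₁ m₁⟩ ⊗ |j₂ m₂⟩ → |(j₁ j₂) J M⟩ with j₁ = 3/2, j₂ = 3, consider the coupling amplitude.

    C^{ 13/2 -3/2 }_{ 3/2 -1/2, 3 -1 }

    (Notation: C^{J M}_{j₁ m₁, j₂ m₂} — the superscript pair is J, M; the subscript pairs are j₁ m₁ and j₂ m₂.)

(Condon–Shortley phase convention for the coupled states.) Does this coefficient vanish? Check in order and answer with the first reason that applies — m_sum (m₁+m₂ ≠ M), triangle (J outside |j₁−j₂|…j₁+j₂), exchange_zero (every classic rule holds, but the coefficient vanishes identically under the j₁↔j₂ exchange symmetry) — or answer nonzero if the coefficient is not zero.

triangle

m-sum: m₁+m₂ = -1/2+(-1) = -3/2, M = -3/2  ✓
triangle: need |j₁−j₂| ≤ J ≤ j₁+j₂, i.e. J ∈ [3/2, 9/2]; J = 13/2 is outside ✗ ⇒ coefficient is 0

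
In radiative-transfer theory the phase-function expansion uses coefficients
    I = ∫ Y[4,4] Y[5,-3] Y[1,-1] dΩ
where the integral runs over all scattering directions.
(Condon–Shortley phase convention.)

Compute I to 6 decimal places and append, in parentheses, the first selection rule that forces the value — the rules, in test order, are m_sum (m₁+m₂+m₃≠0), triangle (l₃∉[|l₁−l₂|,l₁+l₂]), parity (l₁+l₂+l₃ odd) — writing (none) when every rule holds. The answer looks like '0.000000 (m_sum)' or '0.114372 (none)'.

-0.049106 (none)

Checks pass: Σm=0; 10 even; l₃=1∈[1,9].
(2·4+1)(2·5+1)(2·1+1) = 297
Δ: 8! 0! 2! / 11! → 1/495
sum: t=4:+1/576 = 1/576
3j²(4 5 1; 0 0 0) = Δ·Π!·Σ² = 5/99  (sign -1)
sum: t=0:+1/80640 = 1/80640
3j²(4 5 1; 4 -3 -1) = Δ·Π!·Σ² = 1/495  (sign +1)
combine: 4πI² = 297·5/99·1/495 = 1/33
take √, sign -1: I = -0.04910640
No selection rule forces the value: the integral is nonzero (none).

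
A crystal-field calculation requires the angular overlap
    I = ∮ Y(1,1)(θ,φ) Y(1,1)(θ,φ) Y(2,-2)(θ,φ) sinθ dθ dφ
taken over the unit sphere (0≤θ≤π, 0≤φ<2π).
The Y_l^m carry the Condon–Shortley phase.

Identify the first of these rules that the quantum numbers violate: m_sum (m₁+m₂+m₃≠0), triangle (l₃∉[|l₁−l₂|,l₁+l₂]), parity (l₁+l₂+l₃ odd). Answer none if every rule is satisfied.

none

azimuthal sum: 1 + 1 − 2 = 0  ✓
0 ≤ 2 ≤ 2 (triangle on l)  ✓
L = 1 + 1 + 2 = 4 (even)  ✓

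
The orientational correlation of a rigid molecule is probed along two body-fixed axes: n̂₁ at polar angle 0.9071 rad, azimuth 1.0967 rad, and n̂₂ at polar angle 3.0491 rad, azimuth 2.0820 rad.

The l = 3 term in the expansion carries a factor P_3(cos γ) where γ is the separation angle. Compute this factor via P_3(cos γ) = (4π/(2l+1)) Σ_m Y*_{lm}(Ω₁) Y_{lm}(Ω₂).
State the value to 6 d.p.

0.388981

Summing Y*_{l m}(θ₁,φ₁)·Y_{l m}(θ₂,φ₂) over m ∈ [−3, 3]; prefactor 4π/(2·3+1) = 1.795196:
  [-3]  conj(Y_{3,-3})(Ω₁) = -0.201687-0.030174i ; Y_{3,-3}(Ω₂) = +0.000328+0.000012i ; Δ = -0.000066-0.000012i
  [-2]  conj(Y_{3,-2})(Ω₁) = -0.227811+0.317353i ; Y_{3,-2}(Ω₂) = +0.004525-0.007408i ; Δ = +0.001320+0.003124i
  [-1]  conj(Y_{3,-1})(Ω₁) = +0.104308+0.203277i ; Y_{3,-1}(Ω₂) = -0.057789-0.103022i ; Δ = +0.014914-0.022493i
  [+0]  conj(Y_{3,0})(Ω₁) = -0.253457-0.000000i ; Y_{3,0}(Ω₂) = -0.727314+0.000000i ; Δ = +0.184342+0.000000i
  [+1]  conj(Y_{3,1})(Ω₁) = -0.104308+0.203277i ; Y_{3,1}(Ω₂) = +0.057789-0.103022i ; Δ = +0.014914+0.022493i
  [+2]  conj(Y_{3,2})(Ω₁) = -0.227811-0.317353i ; Y_{3,2}(Ω₂) = +0.004525+0.007408i ; Δ = +0.001320-0.003124i
  [+3]  conj(Y_{3,3})(Ω₁) = +0.201687-0.030174i ; Y_{3,3}(Ω₂) = -0.000328+0.000012i ; Δ = -0.000066+0.000012i
Accumulated sum +0.216679+0.000000i; after 4π/(2l+1) scaling, +0.388981+0.000000i ⇒ P_3 = 0.388981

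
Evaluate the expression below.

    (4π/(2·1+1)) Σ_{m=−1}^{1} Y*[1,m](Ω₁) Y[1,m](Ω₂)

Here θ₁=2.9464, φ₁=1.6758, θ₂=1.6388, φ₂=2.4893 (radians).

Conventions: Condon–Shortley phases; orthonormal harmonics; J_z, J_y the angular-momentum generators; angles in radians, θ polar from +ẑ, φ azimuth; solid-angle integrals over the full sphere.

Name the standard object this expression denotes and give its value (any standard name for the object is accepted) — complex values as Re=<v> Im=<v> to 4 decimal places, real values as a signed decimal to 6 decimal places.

Legendre polynomial (addition theorem), +0.199592

This sum is the spherical-harmonic addition theorem: it equals the Legendre polynomial P_l(cos γ) of the angle γ between the two directions.
Summing Y*_{l m}(θ₁,φ₁)·Y_{l m}(θ₂,φ₂) over m ∈ [−1, 1]; prefactor 4π/(2·1+1) = 4.188790:
  term(m=-1) = (0.015868, -0.016785)   from Y*(Ω₁)=(-0.007023, 0.066641), Y(Ω₂)=(-0.273928, -0.209234)
  term(m=+0) = (0.015914, 0.000000)   from Y*(Ω₁)=(-0.479324, -0.000000), Y(Ω₂)=(-0.033201, 0.000000)
  term(m=+1) = (0.015868, 0.016785)   from Y*(Ω₁)=(0.007023, 0.066641), Y(Ω₂)=(0.273928, -0.209234)
Total Σ_m = (0.047649, 0.000000). Multiply by 4.188790: (0.199592, 0.000000). P_1(cos γ) = 0.199592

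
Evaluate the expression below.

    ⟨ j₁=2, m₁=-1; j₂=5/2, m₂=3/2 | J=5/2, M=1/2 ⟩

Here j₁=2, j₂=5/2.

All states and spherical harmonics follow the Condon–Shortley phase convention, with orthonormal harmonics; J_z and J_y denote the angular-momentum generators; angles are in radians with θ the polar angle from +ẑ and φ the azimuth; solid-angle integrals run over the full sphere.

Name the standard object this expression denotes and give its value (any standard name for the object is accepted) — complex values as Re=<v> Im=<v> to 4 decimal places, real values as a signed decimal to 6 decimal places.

Clebsch–Gordan coefficient, +√(6/35) ≈ +0.414039

This is a Clebsch–Gordan (vector-coupling) coefficient.
j₁+j₂−J=2  J+j₁−j₂=2  J−j₁+j₂=3  j₁+j₂+J+1=8
(j₁±m₁, j₂±m₂, J±M) = (1,3,4,1,3,2)
P² = 216/35
sum k=1..2:
  [1] −1/12 = -1/12
  [2] +1/4 = 1/4
S = 1/6
C² = P²·S² = 6/35 ; C = +0.414039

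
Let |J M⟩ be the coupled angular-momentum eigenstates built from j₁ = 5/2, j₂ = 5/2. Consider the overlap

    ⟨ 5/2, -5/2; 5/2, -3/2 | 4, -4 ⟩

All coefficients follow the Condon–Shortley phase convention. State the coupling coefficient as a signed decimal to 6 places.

triangle: 1!*4!*4!/10! = 576/3628800
(j±m)!: 0!*5!*1!*4!*0!*8! = 116121600
prefactor² = (2J+1)*Δ*N² = 165888
  k=1: −1/(1!*0!*4!*0!*0!*4!) = -1/576
Σ = -1/576  ⇒  CG² = 165888*(-1/576)² = 1/2
CG = −√(1/2) = -0.707107

−√(1/2) ≈ -0.707107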